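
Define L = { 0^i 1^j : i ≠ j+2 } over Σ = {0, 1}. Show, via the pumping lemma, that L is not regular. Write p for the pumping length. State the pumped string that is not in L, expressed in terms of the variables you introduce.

Assume L is regular. Let p be the pumping length given by the pumping lemma.
Choose w = 0^p 1^{p+p!-2}. Since p ≠ (p+p!-2)+2 = p+p!, w ∈ L; and |w| ≥ p.
The pumping lemma gives a decomposition w = xyz where |xy| ≤ p and y is nonempty.
Because |xy| ≤ p and w begins with p copies of 0, we have y = 0^k with 1 ≤ k ≤ p.
Since 1 ≤ k ≤ p, k divides p!; set t = 1 + p!/k. Then xy^t z has p + (p!/k)·k = p + p! copies of 0. Now the 0-count is p+p! and (1-count)+2 = (p+p!-2)+2 = p+p!, so i ≠ j+2 fails. So xy^t z = 0^{p+p!} 1^{p+p!-2} ∉ L.
This is a contradiction; hence L is not regular.

0^{p+p!} 1^{p+p!-2}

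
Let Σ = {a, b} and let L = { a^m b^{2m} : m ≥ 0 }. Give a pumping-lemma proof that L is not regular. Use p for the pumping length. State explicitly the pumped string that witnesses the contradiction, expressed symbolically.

Assume L is regular; let p be its pumping constant.
Let w = a^p b^{2p} ∈ L; note |w| = 3p ≥ p.
Write w = xyz as guaranteed by the lemma, with |xy| ≤ p and y is nonempty.
Because |xy| ≤ p and w begins with p copies of a, we have y = a^k with 1 ≤ k ≤ p.
Pump with i = 2: xy^2z = a^{p+k} b^{2p}. For this to lie in L we would need 2p = 2(p+k), which forces k = 0. But k ≥ 1, so xy^2z ∉ L.
Contradiction. Therefore L is not regular.

a^{p+k} b^{2p}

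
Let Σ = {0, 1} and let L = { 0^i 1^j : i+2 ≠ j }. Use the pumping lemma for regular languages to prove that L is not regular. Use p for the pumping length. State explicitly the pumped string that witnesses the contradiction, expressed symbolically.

0^{p+p!} 1^{p+p!+2}

Assume L is regular; let p be its pumping constant.
Choose w = 0^p 1^{p+p!+2}. Since p ≠ (p+p!+2)-2 = p+p!, w ∈ L; and |w| ≥ p.
The pumping lemma gives a decomposition w = xyz where |xy| ≤ p and |y| ≥ 1.
The first p characters of w are 0's, so xy (and hence y) consists only of 0's. Write y = 0^k, 1 ≤ k ≤ p.
Since 1 ≤ k ≤ p, k divides p!; set t = 1 + p!/k. Then xy^t z has p + (p!/k)·k = p + p! copies of 0. Now the 0-count is p+p! and (1-count)-2 = (p+p!+2)-2 = p+p!, so i+2 ≠ j fails. So xy^t z = 0^{p+p!} 1^{p+p!+2} ∉ L.
This contradicts the pumping lemma, so L is not regular.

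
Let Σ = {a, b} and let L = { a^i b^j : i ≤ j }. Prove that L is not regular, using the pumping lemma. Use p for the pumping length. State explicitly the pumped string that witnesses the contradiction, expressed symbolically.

a^{p+k} b^p

Suppose for contradiction that L is regular, and let p be the pumping length.
Choose w = a^p b^p ∈ L, with |w| = 2p ≥ p.
By the pumping lemma, w = xyz with |xy| ≤ p and |y| ≥ 1.
Because |xy| ≤ p and w begins with p copies of a, we have y = a^k with 1 ≤ k ≤ p.
Consider xy^2z = a^{p+k} b^p. Since k ≥ 1, the a-count p+k exceeds the b-count p, so i ≤ j fails; thus xy^2z ∉ L.
This contradicts the pumping lemma, so L is not regular.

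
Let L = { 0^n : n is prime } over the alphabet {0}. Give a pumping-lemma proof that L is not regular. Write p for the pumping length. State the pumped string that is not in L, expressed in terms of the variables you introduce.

Assume L is regular; let p be its pumping constant.
Let q be a prime with q ≥ p+2 (infinitely many primes exist), and take w = 0^q ∈ L with |w| = q ≥ p.
Write w = xyz as guaranteed by the lemma, with |xy| ≤ p and |y| ≥ 1.
Then y = 0^k for some k with 1 ≤ k ≤ p.
Since 1 ≤ k ≤ p, |xz| = q-k. Pump with i = q+1: |xy^{q+1}z| = (q-k)+(q+1)k = q+qk = q(1+k), which is composite (both factors ≥ 2). So xy^{q+1}z = 0^{q(1+k)} ∉ L.
Contradiction. Therefore L is not regular.

0^{q(1+k)}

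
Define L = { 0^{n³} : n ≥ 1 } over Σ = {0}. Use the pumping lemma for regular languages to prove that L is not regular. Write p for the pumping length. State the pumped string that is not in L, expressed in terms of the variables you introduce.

Assume L is regular. Let p be the pumping length given by the pumping lemma.
Take w = 0^{p³} ∈ L with |w| = p³ ≥ p.
Write w = xyz as guaranteed by the lemma, with |xy| ≤ p and |y| > 0.
Then y = 0^k for some k with 1 ≤ k ≤ p.
Pump with i = 2: xy^2z = 0^{p³+k}. Since 1 ≤ k ≤ p, p³ < p³+k ≤ p³+p < p³+3p²+3p+1 = (p+1)³, so p³+k is not a perfect cube. So xy^2z ∉ L.
Contradiction. Therefore L is not regular.

0^{p³+k}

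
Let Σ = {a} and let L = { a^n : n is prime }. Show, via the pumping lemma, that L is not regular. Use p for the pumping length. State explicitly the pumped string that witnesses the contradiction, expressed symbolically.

a^{q(1+k)}

Assume L is regular. Let p be the pumping length given by the pumping lemma.
Let q be a prime with q ≥ p+2 (infinitely many primes exist), and take w = a^q ∈ L with |w| = q ≥ p.
By the pumping lemma, w = xyz with |xy| ≤ p and |y| ≥ 1.
Then y = a^k for some k with 1 ≤ k ≤ p.
Since 1 ≤ k ≤ p, |xz| = q-k. Pump with i = q+1: |xy^{q+1}z| = (q-k)+(q+1)k = q+qk = q(1+k), which is composite (both factors ≥ 2). So xy^{q+1}z = a^{q(1+k)} ∉ L.
This contradicts the pumping lemma, so L is not regular.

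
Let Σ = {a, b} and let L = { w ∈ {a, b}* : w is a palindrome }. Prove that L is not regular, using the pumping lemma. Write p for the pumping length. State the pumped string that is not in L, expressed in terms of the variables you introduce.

a^{p+k} b a^p

Assume L is regular. Let p be the pumping length given by the pumping lemma.
Take w = a^p b a^p, a palindrome of length 2p+1 ≥ p.
The pumping lemma gives a decomposition w = xyz where |xy| ≤ p and |y| ≥ 1.
Because |xy| ≤ p and w begins with p copies of a, we have y = a^k with 1 ≤ k ≤ p.
Pump with i = 2: xy^2z = a^{p+k} b a^p. Its reverse is a^p b a^{p+k}, which differs from xy^2z since k ≥ 1. So xy^2z is not a palindrome and xy^2z ∉ L.
This is a contradiction; hence L is not regular.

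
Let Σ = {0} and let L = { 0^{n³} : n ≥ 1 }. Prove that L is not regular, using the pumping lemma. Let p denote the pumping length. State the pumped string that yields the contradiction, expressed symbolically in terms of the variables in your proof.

Toward a contradiction, assume L is regular with pumping length p.
Take w = 0^{p³} ∈ L with |w| = p³ ≥ p.
Write w = xyz as guaranteed by the lemma, with |xy| ≤ p and |y| > 0.
Then y = 0^k for some k with 1 ≤ k ≤ p.
Pump with i = 2: xy^2z = 0^{p³+k}. Since 1 ≤ k ≤ p, p³ < p³+k ≤ p³+p < p³+3p²+3p+1 = (p+1)³, so p³+k is not a perfect cube. So xy^2z ∉ L.
Contradiction. Therefore L is not regular.

0^{p³+k}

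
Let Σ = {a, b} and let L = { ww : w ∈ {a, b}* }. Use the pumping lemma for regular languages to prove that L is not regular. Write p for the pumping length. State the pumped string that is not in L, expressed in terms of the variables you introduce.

a^{p+k} b^p a^p b^p

Suppose for contradiction that L is regular, and let p be the pumping length.
Take w = a^p b^p a^p b^p = uu where u = a^pb^p; then w ∈ L and |w| = 4p ≥ p.
Write w = xyz as guaranteed by the lemma, with |xy| ≤ p and y is nonempty.
Since the first p symbols of w are all a's and |xy| ≤ p, y lies entirely in the leading a-block: y = a^k for some k with 1 ≤ k ≤ p.
Pump with i = 2: xy^2z = a^{p+k} b^p a^p b^p, of length 4p+k. Suppose this equals vv. The string starts with a and ends with b, so v does too; thus the boundary between the two copies of v is a b→a transition. There is exactly one such transition, at position 2p+k, so |v| = 2p+k and |vv| = 4p+2k ≠ 4p+k since k ≥ 1. So xy^2z ∉ L.
This is a contradiction; hence L is not regular.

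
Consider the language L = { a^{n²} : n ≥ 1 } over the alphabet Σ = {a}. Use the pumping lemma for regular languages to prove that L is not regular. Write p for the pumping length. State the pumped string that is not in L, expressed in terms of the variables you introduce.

Assume L is regular. Let p be the pumping length given by the pumping lemma.
Take w = a^{p²} ∈ L with |w| = p² ≥ p.
Write w = xyz as guaranteed by the lemma, with |xy| ≤ p and |y| > 0.
Then y = a^k for some k with 1 ≤ k ≤ p.
Pump with i = 2: xy^2z = a^{p²+k}. Since 1 ≤ k ≤ p, p² < p²+k ≤ p²+p < (p+1)², so p²+k lies strictly between consecutive squares and is not a perfect square. So xy^2z ∉ L.
This contradicts the pumping lemma, so L is not regular.

a^{p²+k}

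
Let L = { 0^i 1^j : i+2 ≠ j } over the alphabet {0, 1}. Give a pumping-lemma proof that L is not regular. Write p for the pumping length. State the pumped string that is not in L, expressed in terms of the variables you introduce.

Suppose for contradiction that L is regular, and let p be the pumping length.
Choose w = 0^p 1^{p+p!+2}. Since p ≠ (p+p!+2)-2 = p+p!, w ∈ L; and |w| ≥ p.
The pumping lemma gives a decomposition w = xyz where |xy| ≤ p and |y| > 0.
The first p characters of w are 0's, so xy (and hence y) consists only of 0's. Write y = 0^k, 1 ≤ k ≤ p.
Since 1 ≤ k ≤ p, k divides p!; set t = 1 + p!/k. Then xy^t z has p + (p!/k)·k = p + p! copies of 0. Now the 0-count is p+p! and (1-count)-2 = (p+p!+2)-2 = p+p!, so i+2 ≠ j fails. So xy^t z = 0^{p+p!} 1^{p+p!+2} ∉ L.
Contradiction. Therefore L is not regular.

0^{p+p!} 1^{p+p!+2}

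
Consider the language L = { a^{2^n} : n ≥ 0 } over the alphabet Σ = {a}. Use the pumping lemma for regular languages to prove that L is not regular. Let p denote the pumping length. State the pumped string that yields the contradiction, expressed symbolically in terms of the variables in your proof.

a^{2^p+k}

Assume L is regular; let p be its pumping constant.
Take w = a^{2^p} ∈ L with |w| = 2^p ≥ p.
The pumping lemma gives a decomposition w = xyz where |xy| ≤ p and |y| > 0.
Then y = a^k for some k with 1 ≤ k ≤ p.
Pump with i = 2: xy^2z = a^{2^p+k}. Since 1 ≤ k ≤ p < 2^p, we have 2^p < 2^p+k < 2^{p+1}, so 2^p+k is not a power of 2. So xy^2z ∉ L.
This contradicts the pumping lemma, so L is not regular.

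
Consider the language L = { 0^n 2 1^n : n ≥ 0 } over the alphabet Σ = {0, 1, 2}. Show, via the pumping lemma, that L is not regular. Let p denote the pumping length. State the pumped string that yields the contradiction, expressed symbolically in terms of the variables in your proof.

Toward a contradiction, assume L is regular with pumping length p.
Take w = 0^p 2 1^p ∈ L with |w| = 2p+1 ≥ p.
By the pumping lemma, w = xyz with |xy| ≤ p and y is nonempty.
Because |xy| ≤ p and w begins with p copies of 0, we have y = 0^k with 1 ≤ k ≤ p.
Pump with i = 2: xy^2z = 0^{p+k} 2 1^p, which would require p+k = p. But k ≥ 1, so xy^2z ∉ L.
Contradiction. Therefore L is not regular.

0^{p+k} 2 1^p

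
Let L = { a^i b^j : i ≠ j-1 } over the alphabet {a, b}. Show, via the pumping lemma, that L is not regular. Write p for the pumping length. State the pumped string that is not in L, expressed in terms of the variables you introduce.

a^{p+p!} b^{p+p!+1}

Suppose for contradiction that L is regular, and let p be the pumping length.
Choose w = a^p b^{p+p!+1}. Since p ≠ (p+p!+1)-1 = p+p!, w ∈ L; and |w| ≥ p.
Write w = xyz as guaranteed by the lemma, with |xy| ≤ p and |y| > 0.
Because |xy| ≤ p and w begins with p copies of a, we have y = a^k with 1 ≤ k ≤ p.
Since 1 ≤ k ≤ p, k divides p!; set t = 1 + p!/k. Then xy^t z has p + (p!/k)·k = p + p! copies of a. Now the a-count is p+p! and (b-count)-1 = (p+p!+1)-1 = p+p!, so i ≠ j-1 fails. So xy^t z = a^{p+p!} b^{p+p!+1} ∉ L.
Contradiction. Therefore L is not regular.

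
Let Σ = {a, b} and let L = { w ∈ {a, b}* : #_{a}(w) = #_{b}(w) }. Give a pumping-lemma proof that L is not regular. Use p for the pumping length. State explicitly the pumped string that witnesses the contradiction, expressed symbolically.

Suppose for contradiction that L is regular, and let p be the pumping length.
Choose w = a^p b^p ∈ L with |w| = 2p ≥ p.
By the pumping lemma, w = xyz with |xy| ≤ p and y is nonempty.
Since the first p symbols of w are all a's and |xy| ≤ p, y lies entirely in the leading a-block: y = a^k for some k with 1 ≤ k ≤ p.
Pump with i = 2: xy^2z = a^{p+k} b^p has p+k occurrences of a but only p of b. Since k ≥ 1 the counts differ, so xy^2z ∉ L.
Contradiction. Therefore L is not regular.

a^{p+k} b^p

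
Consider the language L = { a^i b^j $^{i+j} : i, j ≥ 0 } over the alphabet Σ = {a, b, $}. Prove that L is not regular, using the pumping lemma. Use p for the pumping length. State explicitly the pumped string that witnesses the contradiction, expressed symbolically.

a^{p+k} b^p $^{2p}

Suppose for contradiction that L is regular, and let p be the pumping length.
Take w = a^p b^p $^{2p} ∈ L (with i=j=p, i+j=2p), |w| = 4p ≥ p.
Write w = xyz as guaranteed by the lemma, with |xy| ≤ p and |y| > 0.
Since the first p symbols of w are all a's and |xy| ≤ p, y lies entirely in the leading a-block: y = a^k for some k with 1 ≤ k ≤ p.
Consider xy^2z = a^{p+k} b^p $^{2p}. Now the a- and b-counts sum to 2p+k, but the $-count is 2p ≠ 2p+k. So xy^2z ∉ L.
Contradiction. Therefore L is not regular.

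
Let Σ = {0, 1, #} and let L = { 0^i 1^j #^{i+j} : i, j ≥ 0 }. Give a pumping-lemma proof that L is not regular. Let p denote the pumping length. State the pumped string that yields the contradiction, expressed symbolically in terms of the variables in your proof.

0^{p+k} 1^p #^{2p}

Toward a contradiction, assume L is regular with pumping length p.
Take w = 0^p 1^p #^{2p} ∈ L (with i=j=p, i+j=2p), |w| = 4p ≥ p.
Write w = xyz as guaranteed by the lemma, with |xy| ≤ p and y is nonempty.
Because |xy| ≤ p and w begins with p copies of 0, we have y = 0^k with 1 ≤ k ≤ p.
Consider xy^2z = 0^{p+k} 1^p #^{2p}. Now the 0- and 1-counts sum to 2p+k, but the #-count is 2p ≠ 2p+k. So xy^2z ∉ L.
This is a contradiction; hence L is not regular.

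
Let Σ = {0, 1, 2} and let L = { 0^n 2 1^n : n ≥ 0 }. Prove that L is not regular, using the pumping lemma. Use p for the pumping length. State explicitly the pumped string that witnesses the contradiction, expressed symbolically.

Assume L is regular. Let p be the pumping length given by the pumping lemma.
Take w = 0^p 2 1^p ∈ L with |w| = 2p+1 ≥ p.
Write w = xyz as guaranteed by the lemma, with |xy| ≤ p and y is nonempty.
The first p characters of w are 0's, so xy (and hence y) consists only of 0's. Write y = 0^k, 1 ≤ k ≤ p.
Pump with i = 2: xy^2z = 0^{p+k} 2 1^p, which would require p+k = p. But k ≥ 1, so xy^2z ∉ L.
This contradicts the pumping lemma, so L is not regular.

0^{p+k} 2 1^p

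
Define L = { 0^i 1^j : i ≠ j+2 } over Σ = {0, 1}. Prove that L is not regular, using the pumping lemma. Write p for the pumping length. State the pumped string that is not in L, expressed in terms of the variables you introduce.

Assume L is regular. Let p be the pumping length given by the pumping lemma.
Choose w = 0^p 1^{p+p!-2}. Since p ≠ (p+p!-2)+2 = p+p!, w ∈ L; and |w| ≥ p.
Write w = xyz as guaranteed by the lemma, with |xy| ≤ p and y is nonempty.
The first p characters of w are 0's, so xy (and hence y) consists only of 0's. Write y = 0^k, 1 ≤ k ≤ p.
Since 1 ≤ k ≤ p, k divides p!; set t = 1 + p!/k. Then xy^t z has p + (p!/k)·k = p + p! copies of 0. Now the 0-count is p+p! and (1-count)+2 = (p+p!-2)+2 = p+p!, so i ≠ j+2 fails. So xy^t z = 0^{p+p!} 1^{p+p!-2} ∉ L.
This is a contradiction; hence L is not regular.

0^{p+p!} 1^{p+p!-2}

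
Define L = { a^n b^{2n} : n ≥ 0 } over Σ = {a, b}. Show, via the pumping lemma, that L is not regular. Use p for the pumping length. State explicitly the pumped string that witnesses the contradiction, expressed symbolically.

a^{p+k} b^{2p}

Suppose for contradiction that L is regular, and let p be the pumping length.
Choose w = a^p b^{2p}, which is in L with |w| = 3p ≥ p.
Write w = xyz as guaranteed by the lemma, with |xy| ≤ p and |y| ≥ 1.
Because |xy| ≤ p and w begins with p copies of a, we have y = a^k with 1 ≤ k ≤ p.
Pump with i = 2: xy^2z = a^{p+k} b^{2p}. For this to lie in L we would need 2p = 2(p+k), which forces k = 0. But k ≥ 1, so xy^2z ∉ L.
This contradicts the pumping lemma, so L is not regular.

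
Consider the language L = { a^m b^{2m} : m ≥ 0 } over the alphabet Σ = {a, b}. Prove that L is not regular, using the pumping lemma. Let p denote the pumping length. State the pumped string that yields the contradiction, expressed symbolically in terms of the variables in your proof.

Suppose for contradiction that L is regular, and let p be the pumping length.
Let w = a^p b^{2p} ∈ L; note |w| = 3p ≥ p.
The pumping lemma gives a decomposition w = xyz where |xy| ≤ p and y is nonempty.
Since the first p symbols of w are all a's and |xy| ≤ p, y lies entirely in the leading a-block: y = a^k for some k with 1 ≤ k ≤ p.
Pump with i = 2: xy^2z = a^{p+k} b^{2p}. For this to lie in L we would need 2p = 2(p+k), which forces k = 0. But k ≥ 1, so xy^2z ∉ L.
This contradicts the pumping lemma, so L is not regular.

a^{p+k} b^{2p}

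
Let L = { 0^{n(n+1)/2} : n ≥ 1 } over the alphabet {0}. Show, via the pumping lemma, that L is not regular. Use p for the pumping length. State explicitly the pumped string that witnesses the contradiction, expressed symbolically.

Suppose for contradiction that L is regular, and let p be the pumping length.
Take w = 0^{p(p+1)/2} ∈ L with |w| = p(p+1)/2 ≥ p.
By the pumping lemma, w = xyz with |xy| ≤ p and y is nonempty.
Then y = 0^k for some k with 1 ≤ k ≤ p.
Pump with i = 2: xy^2z = 0^{p(p+1)/2+k}. Since 1 ≤ k ≤ p, p(p+1)/2 < p(p+1)/2+k ≤ p(p+1)/2+p < (p+1)(p+2)/2, so p(p+1)/2+k is strictly between consecutive triangular numbers. So xy^2z ∉ L.
Contradiction. Therefore L is not regular.

0^{p(p+1)/2+k}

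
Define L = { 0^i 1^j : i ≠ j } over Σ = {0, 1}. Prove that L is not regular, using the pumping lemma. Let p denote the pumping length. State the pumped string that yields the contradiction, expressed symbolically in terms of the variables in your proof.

Assume L is regular. Let p be the pumping length given by the pumping lemma.
Choose w = 0^p 1^{p+p!}. Since p ≠ p+p!, w ∈ L; and |w| ≥ p.
Write w = xyz as guaranteed by the lemma, with |xy| ≤ p and |y| ≥ 1.
The first p characters of w are 0's, so xy (and hence y) consists only of 0's. Write y = 0^k, 1 ≤ k ≤ p.
Since 1 ≤ k ≤ p, k divides p!; set t = 1 + p!/k. Then xy^t z has p + (p!/k)·k = p + p! copies of 0. Now the 0-count equals the 1-count, so i ≠ j fails. So xy^t z = 0^{p+p!} 1^{p+p!} ∉ L.
Contradiction. Therefore L is not regular.

0^{p+p!} 1^{p+p!}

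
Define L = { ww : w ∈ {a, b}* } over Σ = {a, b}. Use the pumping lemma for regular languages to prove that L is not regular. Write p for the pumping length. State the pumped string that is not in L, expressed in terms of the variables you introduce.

a^{p+k} b^p a^p b^p

Assume L is regular. Let p be the pumping length given by the pumping lemma.
Take w = a^p b^p a^p b^p = uu where u = a^pb^p; then w ∈ L and |w| = 4p ≥ p.
Write w = xyz as guaranteed by the lemma, with |xy| ≤ p and |y| > 0.
The first p characters of w are a's, so xy (and hence y) consists only of a's. Write y = a^k, 1 ≤ k ≤ p.
Pump with i = 2: xy^2z = a^{p+k} b^p a^p b^p, of length 4p+k. Suppose this equals vv. The string starts with a and ends with b, so v does too; thus the boundary between the two copies of v is a b→a transition. There is exactly one such transition, at position 2p+k, so |v| = 2p+k and |vv| = 4p+2k ≠ 4p+k since k ≥ 1. So xy^2z ∉ L.
This contradicts the pumping lemma, so L is not regular.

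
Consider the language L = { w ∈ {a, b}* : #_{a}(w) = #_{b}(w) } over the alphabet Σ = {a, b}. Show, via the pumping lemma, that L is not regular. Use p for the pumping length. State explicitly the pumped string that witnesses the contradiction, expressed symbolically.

Toward a contradiction, assume L is regular with pumping length p.
Choose w = a^p b^p ∈ L with |w| = 2p ≥ p.
The pumping lemma gives a decomposition w = xyz where |xy| ≤ p and |y| > 0.
The first p characters of w are a's, so xy (and hence y) consists only of a's. Write y = a^k, 1 ≤ k ≤ p.
Pump with i = 2: xy^2z = a^{p+k} b^p has p+k occurrences of a but only p of b. Since k ≥ 1 the counts differ, so xy^2z ∉ L.
This is a contradiction; hence L is not regular.

a^{p+k} b^p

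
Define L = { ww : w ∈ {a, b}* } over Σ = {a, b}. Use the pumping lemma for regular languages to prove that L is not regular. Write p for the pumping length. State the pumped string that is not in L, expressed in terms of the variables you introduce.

a^{p+k} b^p a^p b^p

Assume L is regular. Let p be the pumping length given by the pumping lemma.
Take w = a^p b^p a^p b^p = uu where u = a^pb^p; then w ∈ L and |w| = 4p ≥ p.
The pumping lemma gives a decomposition w = xyz where |xy| ≤ p and y is nonempty.
Since the first p symbols of w are all a's and |xy| ≤ p, y lies entirely in the leading a-block: y = a^k for some k with 1 ≤ k ≤ p.
Pump with i = 2: xy^2z = a^{p+k} b^p a^p b^p, of length 4p+k. Suppose this equals vv. The string starts with a and ends with b, so v does too; thus the boundary between the two copies of v is a b→a transition. There is exactly one such transition, at position 2p+k, so |v| = 2p+k and |vv| = 4p+2k ≠ 4p+k since k ≥ 1. So xy^2z ∉ L.
This is a contradiction; hence L is not regular.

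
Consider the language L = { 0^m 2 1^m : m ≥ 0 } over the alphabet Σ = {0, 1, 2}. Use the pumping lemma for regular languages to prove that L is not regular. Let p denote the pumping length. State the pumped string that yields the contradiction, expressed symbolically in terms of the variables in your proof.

Toward a contradiction, assume L is regular with pumping length p.
Take w = 0^p 2 1^p ∈ L with |w| = 2p+1 ≥ p.
The pumping lemma gives a decomposition w = xyz where |xy| ≤ p and y is nonempty.
The first p characters of w are 0's, so xy (and hence y) consists only of 0's. Write y = 0^k, 1 ≤ k ≤ p.
Pump with i = 2: xy^2z = 0^{p+k} 2 1^p, which would require p+k = p. But k ≥ 1, so xy^2z ∉ L.
This is a contradiction; hence L is not regular.

0^{p+k} 2 1^p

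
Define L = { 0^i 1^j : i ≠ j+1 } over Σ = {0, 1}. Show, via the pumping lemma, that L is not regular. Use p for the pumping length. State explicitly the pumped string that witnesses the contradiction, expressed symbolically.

Toward a contradiction, assume L is regular with pumping length p.
Choose w = 0^p 1^{p+p!-1}. Since p ≠ (p+p!-1)+1 = p+p!, w ∈ L; and |w| ≥ p.
Write w = xyz as guaranteed by the lemma, with |xy| ≤ p and y is nonempty.
The first p characters of w are 0's, so xy (and hence y) consists only of 0's. Write y = 0^k, 1 ≤ k ≤ p.
Since 1 ≤ k ≤ p, k divides p!; set t = 1 + p!/k. Then xy^t z has p + (p!/k)·k = p + p! copies of 0. Now the 0-count is p+p! and (1-count)+1 = (p+p!-1)+1 = p+p!, so i ≠ j+1 fails. So xy^t z = 0^{p+p!} 1^{p+p!-1} ∉ L.
Contradiction. Therefore L is not regular.

0^{p+p!} 1^{p+p!-1}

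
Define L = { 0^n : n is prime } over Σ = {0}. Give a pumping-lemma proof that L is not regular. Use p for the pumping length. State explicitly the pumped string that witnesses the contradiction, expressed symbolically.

0^{q(1+k)}

Toward a contradiction, assume L is regular with pumping length p.
Let q be a prime with q ≥ p+2 (infinitely many primes exist), and take w = 0^q ∈ L with |w| = q ≥ p.
The pumping lemma gives a decomposition w = xyz where |xy| ≤ p and |y| > 0.
Then y = 0^k for some k with 1 ≤ k ≤ p.
Since 1 ≤ k ≤ p, |xz| = q-k. Pump with i = q+1: |xy^{q+1}z| = (q-k)+(q+1)k = q+qk = q(1+k), which is composite (both factors ≥ 2). So xy^{q+1}z = 0^{q(1+k)} ∉ L.
Contradiction. Therefore L is not regular.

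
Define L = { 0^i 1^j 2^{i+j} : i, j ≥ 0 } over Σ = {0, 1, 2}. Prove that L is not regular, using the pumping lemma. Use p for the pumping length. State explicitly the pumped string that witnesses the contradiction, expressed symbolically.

0^{p+k} 1^p 2^{2p}

Assume L is regular. Let p be the pumping length given by the pumping lemma.
Take w = 0^p 1^p 2^{2p} ∈ L (with i=j=p, i+j=2p), |w| = 4p ≥ p.
By the pumping lemma, w = xyz with |xy| ≤ p and |y| ≥ 1.
Because |xy| ≤ p and w begins with p copies of 0, we have y = 0^k with 1 ≤ k ≤ p.
Consider xy^2z = 0^{p+k} 1^p 2^{2p}. Now the 0- and 1-counts sum to 2p+k, but the 2-count is 2p ≠ 2p+k. So xy^2z ∉ L.
This is a contradiction; hence L is not regular.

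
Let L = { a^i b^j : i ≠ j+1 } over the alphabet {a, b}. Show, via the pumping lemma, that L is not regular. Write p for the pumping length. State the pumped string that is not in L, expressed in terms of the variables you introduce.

Assume L is regular. Let p be the pumping length given by the pumping lemma.
Choose w = a^p b^{p+p!-1}. Since p ≠ (p+p!-1)+1 = p+p!, w ∈ L; and |w| ≥ p.
Write w = xyz as guaranteed by the lemma, with |xy| ≤ p and y is nonempty.
Because |xy| ≤ p and w begins with p copies of a, we have y = a^k with 1 ≤ k ≤ p.
Since 1 ≤ k ≤ p, k divides p!; set t = 1 + p!/k. Then xy^t z has p + (p!/k)·k = p + p! copies of a. Now the a-count is p+p! and (b-count)+1 = (p+p!-1)+1 = p+p!, so i ≠ j+1 fails. So xy^t z = a^{p+p!} b^{p+p!-1} ∉ L.
Contradiction. Therefore L is not regular.

a^{p+p!} b^{p+p!-1}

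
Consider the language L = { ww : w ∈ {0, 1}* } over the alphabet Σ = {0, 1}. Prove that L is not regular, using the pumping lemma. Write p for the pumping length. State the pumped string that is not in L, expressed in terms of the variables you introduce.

0^{p+k} 1^p 0^p 1^p

Toward a contradiction, assume L is regular with pumping length p.
Take w = 0^p 1^p 0^p 1^p = uu where u = 0^p1^p; then w ∈ L and |w| = 4p ≥ p.
The pumping lemma gives a decomposition w = xyz where |xy| ≤ p and |y| ≥ 1.
The first p characters of w are 0's, so xy (and hence y) consists only of 0's. Write y = 0^k, 1 ≤ k ≤ p.
Pump with i = 2: xy^2z = 0^{p+k} 1^p 0^p 1^p, of length 4p+k. Suppose this equals vv. The string starts with 0 and ends with 1, so v does too; thus the boundary between the two copies of v is a 1→0 transition. There is exactly one such transition, at position 2p+k, so |v| = 2p+k and |vv| = 4p+2k ≠ 4p+k since k ≥ 1. So xy^2z ∉ L.
This is a contradiction; hence L is not regular.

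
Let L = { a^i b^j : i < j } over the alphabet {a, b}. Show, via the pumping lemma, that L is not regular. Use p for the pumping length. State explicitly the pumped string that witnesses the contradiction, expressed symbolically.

Suppose for contradiction that L is regular, and let p be the pumping length.
Choose w = a^p b^{p+1} ∈ L, with |w| = 2p+1 ≥ p.
By the pumping lemma, w = xyz with |xy| ≤ p and |y| ≥ 1.
Since the first p symbols of w are all a's and |xy| ≤ p, y lies entirely in the leading a-block: y = a^k for some k with 1 ≤ k ≤ p.
Consider xy^2z = a^{p+k} b^{p+1}. Since k ≥ 1, the a-count p+k is at least p+1, so i < j fails; thus xy^2z ∉ L.
Contradiction. Therefore L is not regular.

a^{p+k} b^{p+1}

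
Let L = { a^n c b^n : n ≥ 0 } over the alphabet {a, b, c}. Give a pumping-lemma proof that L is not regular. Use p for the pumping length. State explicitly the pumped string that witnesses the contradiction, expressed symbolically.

a^{p+k} c b^p

Toward a contradiction, assume L is regular with pumping length p.
Take w = a^p c b^p ∈ L with |w| = 2p+1 ≥ p.
By the pumping lemma, w = xyz with |xy| ≤ p and |y| ≥ 1.
Because |xy| ≤ p and w begins with p copies of a, we have y = a^k with 1 ≤ k ≤ p.
Pump with i = 2: xy^2z = a^{p+k} c b^p, which would require p+k = p. But k ≥ 1, so xy^2z ∉ L.
This is a contradiction; hence L is not regular.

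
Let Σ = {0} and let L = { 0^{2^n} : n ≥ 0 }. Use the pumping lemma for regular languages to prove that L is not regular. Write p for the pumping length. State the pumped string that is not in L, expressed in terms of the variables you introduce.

0^{2^p+k}

Suppose for contradiction that L is regular, and let p be the pumping length.
Take w = 0^{2^p} ∈ L with |w| = 2^p ≥ p.
Write w = xyz as guaranteed by the lemma, with |xy| ≤ p and |y| ≥ 1.
Then y = 0^k for some k with 1 ≤ k ≤ p.
Pump with i = 2: xy^2z = 0^{2^p+k}. Since 1 ≤ k ≤ p < 2^p, we have 2^p < 2^p+k < 2^{p+1}, so 2^p+k is not a power of 2. So xy^2z ∉ L.
Contradiction. Therefore L is not regular.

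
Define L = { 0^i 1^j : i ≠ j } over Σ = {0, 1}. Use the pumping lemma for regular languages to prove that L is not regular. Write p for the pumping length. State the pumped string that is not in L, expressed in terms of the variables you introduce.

0^{p+p!} 1^{p+p!}

Toward a contradiction, assume L is regular with pumping length p.
Choose w = 0^p 1^{p+p!}. Since p ≠ p+p!, w ∈ L; and |w| ≥ p.
By the pumping lemma, w = xyz with |xy| ≤ p and |y| > 0.
Because |xy| ≤ p and w begins with p copies of 0, we have y = 0^k with 1 ≤ k ≤ p.
Since 1 ≤ k ≤ p, k divides p!; set t = 1 + p!/k. Then xy^t z has p + (p!/k)·k = p + p! copies of 0. Now the 0-count equals the 1-count, so i ≠ j fails. So xy^t z = 0^{p+p!} 1^{p+p!} ∉ L.
This contradicts the pumping lemma, so L is not regular.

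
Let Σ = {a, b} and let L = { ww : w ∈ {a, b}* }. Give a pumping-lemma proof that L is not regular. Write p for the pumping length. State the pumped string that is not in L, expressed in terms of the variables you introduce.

Assume L is regular; let p be its pumping constant.
Take w = a^p b^p a^p b^p = uu where u = a^pb^p; then w ∈ L and |w| = 4p ≥ p.
Write w = xyz as guaranteed by the lemma, with |xy| ≤ p and |y| > 0.
Since the first p symbols of w are all a's and |xy| ≤ p, y lies entirely in the leading a-block: y = a^k for some k with 1 ≤ k ≤ p.
Pump with i = 2: xy^2z = a^{p+k} b^p a^p b^p, of length 4p+k. Suppose this equals vv. The string starts with a and ends with b, so v does too; thus the boundary between the two copies of v is a b→a transition. There is exactly one such transition, at position 2p+k, so |v| = 2p+k and |vv| = 4p+2k ≠ 4p+k since k ≥ 1. So xy^2z ∉ L.
This contradicts the pumping lemma, so L is not regular.

a^{p+k} b^p a^p b^p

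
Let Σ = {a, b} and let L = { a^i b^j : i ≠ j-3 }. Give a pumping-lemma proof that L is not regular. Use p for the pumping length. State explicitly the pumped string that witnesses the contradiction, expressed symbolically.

Assume L is regular. Let p be the pumping length given by the pumping lemma.
Choose w = a^p b^{p+p!+3}. Since p ≠ (p+p!+3)-3 = p+p!, w ∈ L; and |w| ≥ p.
Write w = xyz as guaranteed by the lemma, with |xy| ≤ p and y is nonempty.
The first p characters of w are a's, so xy (and hence y) consists only of a's. Write y = a^k, 1 ≤ k ≤ p.
Since 1 ≤ k ≤ p, k divides p!; set t = 1 + p!/k. Then xy^t z has p + (p!/k)·k = p + p! copies of a. Now the a-count is p+p! and (b-count)-3 = (p+p!+3)-3 = p+p!, so i ≠ j-3 fails. So xy^t z = a^{p+p!} b^{p+p!+3} ∉ L.
This is a contradiction; hence L is not regular.

a^{p+p!} b^{p+p!+3}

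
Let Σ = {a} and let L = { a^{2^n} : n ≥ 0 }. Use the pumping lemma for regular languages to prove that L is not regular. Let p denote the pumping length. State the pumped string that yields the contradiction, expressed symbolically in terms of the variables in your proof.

Assume L is regular. Let p be the pumping length given by the pumping lemma.
Take w = a^{2^p} ∈ L with |w| = 2^p ≥ p.
Write w = xyz as guaranteed by the lemma, with |xy| ≤ p and y is nonempty.
Then y = a^k for some k with 1 ≤ k ≤ p.
Pump with i = 2: xy^2z = a^{2^p+k}. Since 1 ≤ k ≤ p < 2^p, we have 2^p < 2^p+k < 2^{p+1}, so 2^p+k is not a power of 2. So xy^2z ∉ L.
This is a contradiction; hence L is not regular.

a^{2^p+k}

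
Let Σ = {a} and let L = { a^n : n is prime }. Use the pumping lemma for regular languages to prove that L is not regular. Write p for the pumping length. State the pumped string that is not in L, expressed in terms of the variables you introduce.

Toward a contradiction, assume L is regular with pumping length p.
Let q be a prime with q ≥ p+2 (infinitely many primes exist), and take w = a^q ∈ L with |w| = q ≥ p.
The pumping lemma gives a decomposition w = xyz where |xy| ≤ p and y is nonempty.
Then y = a^k for some k with 1 ≤ k ≤ p.
Since 1 ≤ k ≤ p, |xz| = q-k. Pump with i = q+1: |xy^{q+1}z| = (q-k)+(q+1)k = q+qk = q(1+k), which is composite (both factors ≥ 2). So xy^{q+1}z = a^{q(1+k)} ∉ L.
Contradiction. Therefore L is not regular.

a^{q(1+k)}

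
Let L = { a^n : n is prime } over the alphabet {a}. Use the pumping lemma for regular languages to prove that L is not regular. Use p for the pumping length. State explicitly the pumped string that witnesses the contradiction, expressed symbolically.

Assume L is regular; let p be its pumping constant.
Let q be a prime with q ≥ p+2 (infinitely many primes exist), and take w = a^q ∈ L with |w| = q ≥ p.
Write w = xyz as guaranteed by the lemma, with |xy| ≤ p and |y| ≥ 1.
Then y = a^k for some k with 1 ≤ k ≤ p.
Since 1 ≤ k ≤ p, |xz| = q-k. Pump with i = q+1: |xy^{q+1}z| = (q-k)+(q+1)k = q+qk = q(1+k), which is composite (both factors ≥ 2). So xy^{q+1}z = a^{q(1+k)} ∉ L.
This is a contradiction; hence L is not regular.

a^{q(1+k)}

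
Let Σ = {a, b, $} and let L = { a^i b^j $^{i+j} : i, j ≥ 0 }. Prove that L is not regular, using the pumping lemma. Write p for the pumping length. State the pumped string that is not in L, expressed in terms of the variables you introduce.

Suppose for contradiction that L is regular, and let p be the pumping length.
Take w = a^p b^p $^{2p} ∈ L (with i=j=p, i+j=2p), |w| = 4p ≥ p.
Write w = xyz as guaranteed by the lemma, with |xy| ≤ p and |y| ≥ 1.
Because |xy| ≤ p and w begins with p copies of a, we have y = a^k with 1 ≤ k ≤ p.
Consider xy^2z = a^{p+k} b^p $^{2p}. Now the a- and b-counts sum to 2p+k, but the $-count is 2p ≠ 2p+k. So xy^2z ∉ L.
This is a contradiction; hence L is not regular.

a^{p+k} b^p $^{2p}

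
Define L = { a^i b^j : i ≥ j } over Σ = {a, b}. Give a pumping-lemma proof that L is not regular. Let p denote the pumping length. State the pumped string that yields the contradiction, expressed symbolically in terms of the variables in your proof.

Suppose for contradiction that L is regular, and let p be the pumping length.
Choose w = a^p b^p ∈ L, with |w| = 2p ≥ p.
The pumping lemma gives a decomposition w = xyz where |xy| ≤ p and |y| > 0.
The first p characters of w are a's, so xy (and hence y) consists only of a's. Write y = a^k, 1 ≤ k ≤ p.
Consider xy^0z = xz = a^{p-k} b^p. Since k ≥ 1, the a-count p-k is less than p, so i ≥ j fails; thus xz ∉ L.
This is a contradiction; hence L is not regular.

a^{p-k} b^p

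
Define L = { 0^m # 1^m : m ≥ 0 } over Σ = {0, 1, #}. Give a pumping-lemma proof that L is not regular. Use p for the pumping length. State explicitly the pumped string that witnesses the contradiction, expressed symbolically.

Assume L is regular. Let p be the pumping length given by the pumping lemma.
Take w = 0^p # 1^p ∈ L with |w| = 2p+1 ≥ p.
Write w = xyz as guaranteed by the lemma, with |xy| ≤ p and |y| > 0.
The first p characters of w are 0's, so xy (and hence y) consists only of 0's. Write y = 0^k, 1 ≤ k ≤ p.
Pump with i = 2: xy^2z = 0^{p+k} # 1^p, which would require p+k = p. But k ≥ 1, so xy^2z ∉ L.
Contradiction. Therefore L is not regular.

0^{p+k} # 1^p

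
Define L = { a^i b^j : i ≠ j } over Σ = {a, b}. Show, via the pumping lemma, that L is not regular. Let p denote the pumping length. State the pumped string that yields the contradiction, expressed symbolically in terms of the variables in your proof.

Suppose for contradiction that L is regular, and let p be the pumping length.
Choose w = a^p b^{p+p!}. Since p ≠ p+p!, w ∈ L; and |w| ≥ p.
Write w = xyz as guaranteed by the lemma, with |xy| ≤ p and |y| > 0.
The first p characters of w are a's, so xy (and hence y) consists only of a's. Write y = a^k, 1 ≤ k ≤ p.
Since 1 ≤ k ≤ p, k divides p!; set t = 1 + p!/k. Then xy^t z has p + (p!/k)·k = p + p! copies of a. Now the a-count equals the b-count, so i ≠ j fails. So xy^t z = a^{p+p!} b^{p+p!} ∉ L.
Contradiction. Therefore L is not regular.

a^{p+p!} b^{p+p!}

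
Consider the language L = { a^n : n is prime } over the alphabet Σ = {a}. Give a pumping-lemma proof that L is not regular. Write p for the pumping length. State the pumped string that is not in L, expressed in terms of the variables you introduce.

a^{q(1+k)}

Assume L is regular. Let p be the pumping length given by the pumping lemma.
Let q be a prime with q ≥ p+2 (infinitely many primes exist), and take w = a^q ∈ L with |w| = q ≥ p.
The pumping lemma gives a decomposition w = xyz where |xy| ≤ p and y is nonempty.
Then y = a^k for some k with 1 ≤ k ≤ p.
Since 1 ≤ k ≤ p, |xz| = q-k. Pump with i = q+1: |xy^{q+1}z| = (q-k)+(q+1)k = q+qk = q(1+k), which is composite (both factors ≥ 2). So xy^{q+1}z = a^{q(1+k)} ∉ L.
This contradicts the pumping lemma, so L is not regular.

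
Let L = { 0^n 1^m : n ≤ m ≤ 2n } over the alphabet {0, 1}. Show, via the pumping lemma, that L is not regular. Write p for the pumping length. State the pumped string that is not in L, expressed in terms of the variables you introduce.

0^{p+k} 1^p

Assume L is regular. Let p be the pumping length given by the pumping lemma.
Take w = 0^p 1^p ∈ L (since p ≤ p ≤ 2p), with |w| = 2p ≥ p.
By the pumping lemma, w = xyz with |xy| ≤ p and |y| > 0.
Since the first p symbols of w are all 0's and |xy| ≤ p, y lies entirely in the leading 0-block: y = 0^k for some k with 1 ≤ k ≤ p.
Pump with i = 2: xy^2z = 0^{p+k} 1^p. Now n = p+k > p = m, so the condition n ≤ m fails. Thus xy^2z ∉ L.
This is a contradiction; hence L is not regular.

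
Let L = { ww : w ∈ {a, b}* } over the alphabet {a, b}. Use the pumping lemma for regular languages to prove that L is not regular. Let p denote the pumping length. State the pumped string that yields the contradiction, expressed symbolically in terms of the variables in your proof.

Assume L is regular; let p be its pumping constant.
Take w = a^p b^p a^p b^p = uu where u = a^pb^p; then w ∈ L and |w| = 4p ≥ p.
Write w = xyz as guaranteed by the lemma, with |xy| ≤ p and |y| ≥ 1.
The first p characters of w are a's, so xy (and hence y) consists only of a's. Write y = a^k, 1 ≤ k ≤ p.
Pump with i = 2: xy^2z = a^{p+k} b^p a^p b^p, of length 4p+k. Suppose this equals vv. The string starts with a and ends with b, so v does too; thus the boundary between the two copies of v is a b→a transition. There is exactly one such transition, at position 2p+k, so |v| = 2p+k and |vv| = 4p+2k ≠ 4p+k since k ≥ 1. So xy^2z ∉ L.
This contradicts the pumping lemma, so L is not regular.

a^{p+k} b^p a^p b^p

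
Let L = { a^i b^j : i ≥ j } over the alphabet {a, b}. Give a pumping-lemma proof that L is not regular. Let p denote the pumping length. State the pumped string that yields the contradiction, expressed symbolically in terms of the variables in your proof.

Assume L is regular; let p be its pumping constant.
Choose w = a^p b^p ∈ L, with |w| = 2p ≥ p.
The pumping lemma gives a decomposition w = xyz where |xy| ≤ p and |y| > 0.
Because |xy| ≤ p and w begins with p copies of a, we have y = a^k with 1 ≤ k ≤ p.
Consider xy^0z = xz = a^{p-k} b^p. Since k ≥ 1, the a-count p-k is less than p, so i ≥ j fails; thus xz ∉ L.
Contradiction. Therefore L is not regular.

a^{p-k} b^p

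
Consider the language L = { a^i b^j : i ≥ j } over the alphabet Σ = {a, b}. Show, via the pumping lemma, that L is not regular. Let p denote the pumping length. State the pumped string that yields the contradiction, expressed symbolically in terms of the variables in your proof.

Toward a contradiction, assume L is regular with pumping length p.
Choose w = a^p b^p ∈ L, with |w| = 2p ≥ p.
Write w = xyz as guaranteed by the lemma, with |xy| ≤ p and |y| > 0.
Since the first p symbols of w are all a's and |xy| ≤ p, y lies entirely in the leading a-block: y = a^k for some k with 1 ≤ k ≤ p.
Consider xy^0z = xz = a^{p-k} b^p. Since k ≥ 1, the a-count p-k is less than p, so i ≥ j fails; thus xz ∉ L.
This is a contradiction; hence L is not regular.

a^{p-k} b^p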